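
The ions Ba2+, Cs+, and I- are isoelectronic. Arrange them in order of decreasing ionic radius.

I- > Cs+ > Ba2+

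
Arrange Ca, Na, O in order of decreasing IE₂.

Na, O, Ca

Consider each +1 ion: Ca⁺ still has 1 valence electron; Na⁺ is the bare [Ne] core; O⁺ still has 5 valence electrons.
Pulling an electron out of a noble-gas core costs far more than removing a remaining valence electron, so Na sits at the high end of IE_2.
Valence configurations: Ca⁺ [Ar]4s¹, O⁺ [He]2s²2p³.
Approximate IE_2 values (kJ/mol): Ca 1145, Na 4562, O 3388.
Putting it together, IE_2: Ca < O < Na.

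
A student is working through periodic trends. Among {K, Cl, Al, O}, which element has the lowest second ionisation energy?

Al

IE_2 is the cost of taking one more electron from the +1 cation: K⁺ is the bare [Ar] core; Cl⁺ still has 6 valence electrons; Al⁺ still has 2 valence electrons; O⁺ still has 5 valence electrons.
Usually core removal costs more than valence removal, but here the competition is close: a tightly held n=2 valence electron can cost more to remove than an n=3 core electron, so the actual values have to decide it.
Valence configurations: Cl⁺ [Ne]3s²3p⁴, Al⁺ [Ne]3s², O⁺ [He]2s²2p³.
Tabulated IE_2 (kJ/mol): K 3052, Cl 2298, Al 1817, O 3388.
Overall IE_2 order: Al < Cl < K < O.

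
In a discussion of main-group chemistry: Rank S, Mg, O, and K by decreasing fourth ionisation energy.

The fourth ionization energy removes an electron from the +3 ion. For each element: S³⁺ still has 3 valence electrons; Mg³⁺ is already 1 electron into the core; O³⁺ still has 3 valence electrons; K³⁺ is already 2 electrons into the core.
Usually core removal costs more than valence removal, but here the competition is close: a tightly held n=2 valence electron can cost more to remove than an n=3 core electron, so the actual values have to decide it.
Valence configurations: S³⁺ [Ne]3s²3p¹, O³⁺ [He]2s²2p¹.
The numbers (kJ/mol): S 4556, Mg 10543, O 7469, K 5877.
Overall IE_4 order: S < K < O < Mg.

Mg > O > K > S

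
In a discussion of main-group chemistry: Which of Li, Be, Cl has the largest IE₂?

Li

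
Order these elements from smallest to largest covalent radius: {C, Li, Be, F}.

Li is in period 2, group 1; Be is in period 2, group 2; C is in period 2, group 14; F is in period 2, group 17.
Radius decreases left→right (rising Z_eff, same n) and increases top→bottom (higher n).
All lie in period 2, so atomic radius increases right to left.
So from smallest to largest: F < C < Be < Li.

F < C < Be < Li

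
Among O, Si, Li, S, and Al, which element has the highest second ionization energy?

Li

Consider each +1 ion: O⁺ still has 5 valence electrons; Si⁺ still has 3 valence electrons; Li⁺ is the bare [He] core; S⁺ still has 5 valence electrons; Al⁺ still has 2 valence electrons.
Core electrons are held far more tightly than valence electrons, so Li tops the IE_2 order.
Valence configurations: O⁺ [He]2s²2p³, Si⁺ [Ne]3s²3p¹, S⁺ [Ne]3s²3p³, Al⁺ [Ne]3s².
Si⁺ loses a lone 3p electron whereas Al⁺ must break into a filled 3s² pair, so IE_2(Al) > IE_2(Si) even though Si has the higher nuclear charge.
Tabulated IE_2 (kJ/mol): O 3388, Si 1577, Li 7298, S 2252, Al 1817.
Putting it together, IE_2: Si < Al < S < O < Li.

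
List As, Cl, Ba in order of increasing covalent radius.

Atomic radius shrinks across a period as nuclear charge pulls the same shell inward, and grows down a group as new shells are added.
Here both period and group differ, so the two effects have to be weighed against each other.
As > Cl: relative to Cl, both the across-period and down-group shifts push As's atomic radius up.
Ba > As: relative to As, both the across-period and down-group shifts push Ba's atomic radius up.
Tabulated atomic radius (pm): Cl 99, As 121, Ba 196.
So from smallest to largest: Cl < As < Ba.

Cl < As < Ba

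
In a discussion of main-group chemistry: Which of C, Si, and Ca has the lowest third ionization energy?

After 2 electrons have been removed, what remains? C²⁺ still has 2 valence electrons; Si²⁺ still has 2 valence electrons; Ca²⁺ is the bare [Ar] core.
Breaking into a closed-shell core is much more expensive than removing a leftover valence electron — Ca has the largest IE_3 here.
Valence configurations: C²⁺ [He]2s², Si²⁺ [Ne]3s².
Tabulated IE_3 (kJ/mol): C 4620, Si 3232, Ca 4912.
Hence IE_3: Si < C < Ca.

Si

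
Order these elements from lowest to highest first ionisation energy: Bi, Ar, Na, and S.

Na is in period 3, group 1; S is in period 3, group 16; Ar is in period 3, group 18; Bi is in period 6, group 15.
First ionization energy rises across a period (greater Z_eff holds electrons more tightly) and falls down a group (valence electrons are farther from the nucleus).
These span different periods and groups, so the two trends combine.
Bi > Na: the two effects oppose for this pair; the across-period effect wins (703 vs 496 kJ/mol).
S > Bi: both effects reinforce here, so S is clearly the higher of the two.
Ar > S: both are in period 3; the period trend gives Ar the larger value.
Tabulated first ionization energy (kJ/mol): Na 496, S 1000, Ar 1521, Bi 703.
So from lowest to highest: Na < Bi < S < Ar.

Na, Bi, S, Ar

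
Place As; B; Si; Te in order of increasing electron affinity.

B, As, Si, Te

B is in period 2, group 13; Si is in period 3, group 14; As is in period 4, group 15; Te is in period 5, group 16.
Electron affinity generally becomes more exothermic across a period toward the halogens and less exothermic down a group.
These sit on a diagonal, where the across-period and down-group effects partly cancel.
As > B: the two effects oppose for this pair; the across-period effect wins (78 vs 27 kJ/mol).
Si > As: period and group pull opposite ways; the down-group shift dominates (134 vs 78 kJ/mol).
Te > Si: period and group pull opposite ways; the across-period shift dominates (190 vs 134 kJ/mol).
For reference (kJ/mol): B 27, Si 134, As 78, Te 190.
So from lowest to highest: B < As < Si < Te.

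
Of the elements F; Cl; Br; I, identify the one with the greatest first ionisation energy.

F is in period 2, group 17; Cl is in period 3, group 17; Br is in period 4, group 17; I is in period 5, group 17.
Across a period the outer electron is held more tightly (higher IE₁); down a group it sits in a higher shell, more shielded, and comes off more easily.
All are in group 17, so first ionization energy increases up the group.
The greatest first ionisation energy among these belongs to F.

F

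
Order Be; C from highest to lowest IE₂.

C > Be

After 1 electron has been removed, what remains? Be⁺ still has 1 valence electron; C⁺ still has 3 valence electrons.
All are still removing valence electrons, so compare the +1 ions as you would atoms: IE_2 generally rises across a period (higher Z_eff) and falls down a group (larger shell), subject to the usual subshell exceptions.
Valence configurations: Be⁺ [He]2s¹, C⁺ [He]2s²2p¹.
The numbers (kJ/mol): Be 1757, C 2353.
Hence IE_2: Be < C.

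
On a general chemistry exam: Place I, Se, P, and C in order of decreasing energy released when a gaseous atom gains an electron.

C is in period 2, group 14; P is in period 3, group 15; Se is in period 4, group 16; I is in period 5, group 17.
Atoms with high Z_eff and room in the valence shell (especially the halogens) have the most exothermic electron affinities.
These sit on a diagonal, where the across-period and down-group effects partly cancel.
C > P: the two effects oppose for this pair; the down-group effect wins (122 vs 72 kJ/mol).
Se > C: period and group pull opposite ways; the across-period shift dominates (195 vs 122 kJ/mol).
I > Se: the two effects oppose for this pair; the across-period effect wins (295 vs 195 kJ/mol).
Approximate values (kJ/mol): C 122, P 72, Se 195, I 295.
So from highest to lowest: I > Se > C > P.

I, Se, C, P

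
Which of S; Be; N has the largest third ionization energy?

Be

IE_3 is the cost of taking one more electron from the +2 cation: S²⁺ still has 4 valence electrons; Be²⁺ is the bare [He] core; N²⁺ still has 3 valence electrons.
Breaking into a closed-shell core is much more expensive than removing a leftover valence electron — Be has the largest IE_3 here.
Valence configurations: S²⁺ [Ne]3s²3p², N²⁺ [He]2s²2p¹.
Approximate IE_3 values (kJ/mol): S 3357, Be 14849, N 4578.
So the third ionization energies run S < N < Be.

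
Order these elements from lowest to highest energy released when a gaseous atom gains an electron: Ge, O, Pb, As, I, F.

Pb < As < Ge < O < I < F

O is in period 2, group 16; F is in period 2, group 17; Ge is in period 4, group 14; As is in period 4, group 15; I is in period 5, group 17; Pb is in period 6, group 14.
Atoms with high Z_eff and room in the valence shell (especially the halogens) have the most exothermic electron affinities.
Neither a single period nor a single group — weigh both effects.
As > Pb: both effects reinforce here, so As is clearly the higher of the two.
Ge > As: this pair runs against the simple trend — see the exception note.
O > Ge: both effects reinforce here, so O is clearly the higher of the two.
I > O: the two effects oppose for this pair; the across-period effect wins (295 vs 141 kJ/mol).
F > I: they share group 17; the group trend gives F the larger value.
Note the exception: Ge has a higher electron affinity than As, contrary to the simple trend — adding an electron to As's half-filled 4p³ is unfavourable, so Ge (4p²) has the more exothermic EA.
For reference (kJ/mol): O 141, F 328, Ge 119, As 78, I 295, Pb 35.
So from lowest to highest: Pb < As < Ge < O < I < F.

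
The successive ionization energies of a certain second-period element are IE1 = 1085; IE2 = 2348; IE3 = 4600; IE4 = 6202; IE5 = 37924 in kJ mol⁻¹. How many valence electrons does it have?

4

Look for the largest jump between consecutive ionization energies: IE5/IE4 ≈ 6.1, far larger than any earlier ratio.
That jump marks the point where a core electron is being removed. So the atom has 4 valence electrons.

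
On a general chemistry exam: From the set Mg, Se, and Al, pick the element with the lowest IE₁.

Al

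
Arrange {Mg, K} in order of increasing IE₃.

K, Mg

Consider each +2 ion: Mg²⁺ is the bare [Ne] core; K²⁺ is already 1 electron into the core.
All of these are removing an electron from a noble-gas core or deeper; the smaller core (lower principal quantum number) is held far more tightly, and within a period the higher nuclear charge binds the same core more tightly.
Approximate IE_3 values (kJ/mol): Mg 7733, K 4420.
Overall IE_3 order: K < Mg.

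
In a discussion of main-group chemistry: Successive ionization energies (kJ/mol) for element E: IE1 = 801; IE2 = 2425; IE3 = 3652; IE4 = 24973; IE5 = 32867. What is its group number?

Group 13

Look for the largest jump between consecutive ionization energies: IE4/IE3 ≈ 6.8, far larger than any earlier ratio.
That jump marks the point where a core electron is being removed. So the atom has 3 valence electrons.
A main-group element with 3 valence electrons is in group 13.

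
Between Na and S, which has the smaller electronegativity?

Na

Smaller atoms with higher effective nuclear charge are more electronegative.
All lie in period 3, so electronegativity increases left to right.
So Na has the smaller electronegativity (Na < S).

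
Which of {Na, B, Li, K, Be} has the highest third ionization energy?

Be

After 2 electrons have been removed, what remains? Na²⁺ is already 1 electron into the core; B²⁺ still has 1 valence electron; Li²⁺ is already 1 electron into the core; K²⁺ is already 1 electron into the core; Be²⁺ is the bare [He] core.
Core electrons are held far more tightly than valence electrons, so K, Na, Li and Be top the IE_3 order.
Approximate IE_3 values (kJ/mol): Na 6910, B 3660, Li 11815, K 4420, Be 14849.
Hence IE_3: B < K < Na < Li < Be.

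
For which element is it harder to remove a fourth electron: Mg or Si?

Mg

Consider each +3 ion: Mg³⁺ is already 1 electron into the core; Si³⁺ still has 1 valence electron.
Pulling an electron out of a noble-gas core costs far more than removing a remaining valence electron, so Mg sits at the high end of IE_4.
Tabulated IE_4 (kJ/mol): Mg 10543, Si 4356.
Hence IE_4: Si < Mg.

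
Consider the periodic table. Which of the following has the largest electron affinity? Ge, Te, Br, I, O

O is in period 2, group 16; Ge is in period 4, group 14; Br is in period 4, group 17; Te is in period 5, group 16; I is in period 5, group 17.
EA tends to increase across a period and decrease down a group, though the pattern is less regular than for IE or radius.
Here both period and group differ, so the two effects have to be weighed against each other.
O > Ge: both effects reinforce here, so O is clearly the higher of the two.
Te > O: this pair runs against the simple trend — see the exception note.
I > Te: both are in period 5; the period trend gives I the larger value.
Br > I: they share group 17; the group trend gives Br the larger value.
Note the exception: Te has a higher electron affinity than O, contrary to the simple trend — O's compact 2p subshell gives strong electron–electron repulsion on the added electron.
Tabulated electron affinity (kJ/mol): O 141, Ge 119, Br 325, Te 190, I 295.
The largest electron affinity among these belongs to Br.

Br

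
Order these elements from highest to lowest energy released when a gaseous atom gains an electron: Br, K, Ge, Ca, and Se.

Br > Se > Ge > K > Ca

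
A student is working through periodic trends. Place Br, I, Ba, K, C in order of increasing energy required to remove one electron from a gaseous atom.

First ionization energy rises across a period (greater Z_eff holds electrons more tightly) and falls down a group (valence electrons are farther from the nucleus).
Neither a single period nor a single group — weigh both effects.
Ba > K: period and group pull opposite ways; the across-period shift dominates (503 vs 419 kJ/mol).
I > Ba: relative to Ba, both the across-period and down-group shifts push I's first ionization energy up.
C > I: period and group pull opposite ways; the down-group shift dominates (1086 vs 1008 kJ/mol).
Br > C: period and group pull opposite ways; the across-period shift dominates (1140 vs 1086 kJ/mol).
Approximate values (kJ/mol): C 1086, K 419, Br 1140, I 1008, Ba 503.
So from lowest to highest: K < Ba < I < C < Br.

K, Ba, I, C, Br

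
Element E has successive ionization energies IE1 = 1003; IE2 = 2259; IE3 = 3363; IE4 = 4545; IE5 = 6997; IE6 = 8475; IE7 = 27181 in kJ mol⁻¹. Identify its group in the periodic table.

Look for the largest jump between consecutive ionization energies: IE7/IE6 ≈ 3.2, far larger than any earlier ratio.
That jump marks the point where a core electron is being removed. So the atom has 6 valence electrons.
A main-group element with 6 valence electrons is in group 16.

Group 16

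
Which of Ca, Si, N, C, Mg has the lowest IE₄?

Si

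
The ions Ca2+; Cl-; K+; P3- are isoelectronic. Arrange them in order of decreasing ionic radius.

P3- > Cl- > K+ > Ca2+

All of these have 18 electrons, so size is governed by nuclear charge alone: the more protons, the stronger the pull on the same electron cloud, and the smaller the ion.
Nuclear charges: Ca2+ (Z=20), K+ (Z=19), Cl- (Z=17), P3- (Z=15).
Largest to smallest: P3- > Cl- > K+ > Ca2+.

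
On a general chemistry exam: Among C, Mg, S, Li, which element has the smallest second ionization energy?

After 1 electron has been removed, what remains? C⁺ still has 3 valence electrons; Mg⁺ still has 1 valence electron; S⁺ still has 5 valence electrons; Li⁺ is the bare [He] core.
Core electrons are held far more tightly than valence electrons, so Li tops the IE_2 order.
Valence configurations: C⁺ [He]2s²2p¹, Mg⁺ [Ne]3s¹, S⁺ [Ne]3s²3p³.
Approximate IE_2 values (kJ/mol): C 2353, Mg 1451, S 2252, Li 7298.
So the second ionization energies run Mg < S < C < Li.

Mg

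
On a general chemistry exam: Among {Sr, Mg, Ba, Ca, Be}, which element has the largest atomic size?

Ba

Be is in period 2, group 2; Mg is in period 3, group 2; Ca is in period 4, group 2; Sr is in period 5, group 2; Ba is in period 6, group 2.
Radius decreases left→right (rising Z_eff, same n) and increases top→bottom (higher n).
All are in group 2, so atomic radius increases down the group.
The largest atomic size among these belongs to Ba.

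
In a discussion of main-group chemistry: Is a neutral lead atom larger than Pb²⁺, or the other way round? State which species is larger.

Pb

Forming Pb²⁺ removes 2 electrons from Pb. Fewer electrons for the same nuclear charge means less shielding and a higher Z_eff on the remaining electrons.
A cation is smaller than its parent atom: Pb²⁺ < Pb.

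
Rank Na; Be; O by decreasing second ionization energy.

Na, O, Be

After 1 electron has been removed, what remains? Na⁺ is the bare [Ne] core; Be⁺ still has 1 valence electron; O⁺ still has 5 valence electrons.
Core electrons are held far more tightly than valence electrons, so Na tops the IE_2 order.
Valence configurations: Be⁺ [He]2s¹, O⁺ [He]2s²2p³.
The numbers (kJ/mol): Na 4562, Be 1757, O 3388.
Hence IE_2: Be < O < Na.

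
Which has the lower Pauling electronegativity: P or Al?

Smaller atoms with higher effective nuclear charge are more electronegative.
All lie in period 3, so electronegativity increases left to right.
So Al has the lower Pauling electronegativity (Al < P).

Al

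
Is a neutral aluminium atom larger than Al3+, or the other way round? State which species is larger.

Al

Forming Al3+ removes 3 electrons from Al. Fewer electrons for the same nuclear charge means less shielding and a higher Z_eff on the remaining electrons, and for main-group metals the entire outer shell is lost.
A cation is smaller than its parent atom: Al3+ < Al.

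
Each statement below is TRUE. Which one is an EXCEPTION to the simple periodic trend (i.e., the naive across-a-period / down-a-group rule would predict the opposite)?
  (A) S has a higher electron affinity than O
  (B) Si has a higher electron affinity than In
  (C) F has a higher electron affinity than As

The general trend: electron affinity increases across a period and decreases down a group.
(A) S (period 3, group 16) vs O (period 2, group 16): the stated order contradicts the simple trend.
(B) Si (period 3, group 14) vs In (period 5, group 13): the stated order agrees with the simple trend.
(C) F (period 2, group 17) vs As (period 4, group 15): the stated order agrees with the simple trend.
The exception is (A): the compact 2p subshell of O repels the added electron more than S's larger 3p does.

(A)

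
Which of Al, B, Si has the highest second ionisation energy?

B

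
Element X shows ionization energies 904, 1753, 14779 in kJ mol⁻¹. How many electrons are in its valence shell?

2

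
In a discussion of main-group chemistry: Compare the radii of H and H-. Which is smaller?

H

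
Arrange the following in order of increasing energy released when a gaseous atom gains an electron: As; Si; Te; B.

B < As < Si < Te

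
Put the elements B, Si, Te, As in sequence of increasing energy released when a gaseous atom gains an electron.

B < As < Si < Te

Electron affinity generally becomes more exothermic across a period toward the halogens and less exothermic down a group.
A diagonal step moves right (one effect) and down (the opposite effect) at once.
As > B: period and group pull opposite ways; the across-period shift dominates (78 vs 27 kJ/mol).
Si > As: period and group pull opposite ways; the down-group shift dominates (134 vs 78 kJ/mol).
Te > Si: period and group pull opposite ways; the across-period shift dominates (190 vs 134 kJ/mol).
For reference (kJ/mol): B 27, Si 134, As 78, Te 190.
So from lowest to highest: B < As < Si < Te.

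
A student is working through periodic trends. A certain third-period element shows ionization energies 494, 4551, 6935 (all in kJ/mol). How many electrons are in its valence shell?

Look for the largest jump between consecutive ionization energies: IE2/IE1 ≈ 9.2, far larger than any earlier ratio.
That jump marks the point where a core electron is being removed. So the atom has 1 valence electron.

1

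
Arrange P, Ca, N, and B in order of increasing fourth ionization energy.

P < Ca < N < B

IE_4 is the cost of taking one more electron from the +3 cation: P³⁺ still has 2 valence electrons; Ca³⁺ is already 1 electron into the core; N³⁺ still has 2 valence electrons; B³⁺ is the bare [He] core.
Usually core removal costs more than valence removal, but here the competition is close: a tightly held n=2 valence electron can cost more to remove than an n=3 core electron, so the actual values have to decide it.
Valence configurations: P³⁺ [Ne]3s², N³⁺ [He]2s².
Tabulated IE_4 (kJ/mol): P 4964, Ca 6491, N 7475, B 25026.
Overall IE_4 order: P < Ca < N < B.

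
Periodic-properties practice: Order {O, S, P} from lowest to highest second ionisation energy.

After 1 electron has been removed, what remains? O⁺ still has 5 valence electrons; S⁺ still has 5 valence electrons; P⁺ still has 4 valence electrons.
All are still removing valence electrons, so compare the +1 ions as you would atoms: IE_2 generally rises across a period (higher Z_eff) and falls down a group (larger shell), subject to the usual subshell exceptions.
Valence configurations: O⁺ [He]2s²2p³, S⁺ [Ne]3s²3p³, P⁺ [Ne]3s²3p².
Tabulated IE_2 (kJ/mol): O 3388, S 2252, P 1907.
Putting it together, IE_2: P < S < O.

P < S < O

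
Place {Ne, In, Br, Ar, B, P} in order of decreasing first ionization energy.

Ne, Ar, Br, P, B, In

IE₁ increases left→right with effective nuclear charge and decreases top→bottom as the valence shell moves farther out.
Here both period and group differ, so the two effects have to be weighed against each other.
B > In: B sits above In in group 13, so the down-group effect alone puts B higher.
P > B: period and group pull opposite ways; the across-period shift dominates (1012 vs 801 kJ/mol).
Br > P: period and group pull opposite ways; the across-period shift dominates (1140 vs 1012 kJ/mol).
Ar > Br: relative to Br, both the across-period and down-group shifts push Ar's first ionization energy up.
Ne > Ar: they share group 18; the group trend gives Ne the larger value.
Tabulated first ionization energy (kJ/mol): B 801, Ne 2081, P 1012, Ar 1521, Br 1140, In 558.
So from highest to lowest: Ne > Ar > Br > P > B > In.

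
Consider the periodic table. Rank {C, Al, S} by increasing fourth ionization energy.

S < C < Al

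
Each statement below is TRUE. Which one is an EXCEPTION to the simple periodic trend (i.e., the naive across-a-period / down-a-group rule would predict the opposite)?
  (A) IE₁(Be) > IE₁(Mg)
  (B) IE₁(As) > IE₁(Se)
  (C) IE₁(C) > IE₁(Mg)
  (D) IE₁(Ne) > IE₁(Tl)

(B)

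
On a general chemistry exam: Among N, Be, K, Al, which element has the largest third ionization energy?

After 2 electrons have been removed, what remains? N²⁺ still has 3 valence electrons; Be²⁺ is the bare [He] core; K²⁺ is already 1 electron into the core; Al²⁺ still has 1 valence electron.
Usually core removal costs more than valence removal, but here the competition is close: a tightly held n=2 valence electron can cost more to remove than an n=3 core electron, so the actual values have to decide it.
Valence configurations: N²⁺ [He]2s²2p¹, Al²⁺ [Ne]3s¹.
Approximate IE_3 values (kJ/mol): N 4578, Be 14849, K 4420, Al 2745.
Putting it together, IE_3: Al < K < N < Be.

Be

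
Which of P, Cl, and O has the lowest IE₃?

P

After 2 electrons have been removed, what remains? P²⁺ still has 3 valence electrons; Cl²⁺ still has 5 valence electrons; O²⁺ still has 4 valence electrons.
All are still removing valence electrons, so compare the +2 ions as you would atoms: IE_3 generally rises across a period (higher Z_eff) and falls down a group (larger shell), subject to the usual subshell exceptions.
Valence configurations: P²⁺ [Ne]3s²3p¹, Cl²⁺ [Ne]3s²3p³, O²⁺ [He]2s²2p².
Tabulated IE_3 (kJ/mol): P 2914, Cl 3822, O 5300.
Hence IE_3: P < Cl < O.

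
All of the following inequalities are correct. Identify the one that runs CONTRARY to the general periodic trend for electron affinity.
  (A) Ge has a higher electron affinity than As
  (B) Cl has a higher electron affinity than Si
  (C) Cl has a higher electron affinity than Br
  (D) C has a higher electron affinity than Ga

(A)

The general trend: electron affinity increases across a period and decreases down a group.
(A) Ge (period 4, group 14) vs As (period 4, group 15): the stated order contradicts the simple trend.
(B) Cl (period 3, group 17) vs Si (period 3, group 14): the stated order agrees with the simple trend.
(C) Cl (period 3, group 17) vs Br (period 4, group 17): the stated order agrees with the simple trend.
(D) C (period 2, group 14) vs Ga (period 4, group 13): the stated order agrees with the simple trend.
The exception is (A): adding an electron to As's half-filled 4p³ is unfavourable, so Ge (4p²) has the more exothermic EA.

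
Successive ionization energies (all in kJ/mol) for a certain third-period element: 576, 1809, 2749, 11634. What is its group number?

Group 13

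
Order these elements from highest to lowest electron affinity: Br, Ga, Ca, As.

Adding an electron releases more energy for atoms nearer the top right (short of the noble gases).
All lie in period 4, so electron affinity increases left to right.
So from highest to lowest: Br > As > Ga > Ca.

Br > As > Ga > Ca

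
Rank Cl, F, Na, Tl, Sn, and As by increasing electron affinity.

Tl, Na, As, Sn, F, Cl

Adding an electron releases more energy for atoms nearer the top right (short of the noble gases).
Neither a single period nor a single group — weigh both effects.
Na > Tl: the two effects oppose for this pair; the down-group effect wins (53 vs 19 kJ/mol).
As > Na: the two effects oppose for this pair; the across-period effect wins (78 vs 53 kJ/mol).
Sn > As: this pair runs against the simple trend — see the exception note.
F > Sn: both effects reinforce here, so F is clearly the higher of the two.
Cl > F: this pair runs against the simple trend — see the exception note.
Note the exception: Sn has a higher electron affinity than As, contrary to the simple trend — adding an electron to As's half-filled np³ subshell costs electron-pairing energy.
Note the exception: Cl has a higher electron affinity than F, contrary to the simple trend — F's small 2p subshell makes the incoming electron feel strong e⁻–e⁻ repulsion, so Cl actually releases more energy on gaining an electron.
For reference (kJ/mol): F 328, Na 53, Cl 349, As 78, Sn 107, Tl 19.
So from lowest to highest: Tl < Na < As < Sn < F < Cl.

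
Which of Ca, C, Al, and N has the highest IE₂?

The second ionization energy removes an electron from the +1 ion. For each element: Ca⁺ still has 1 valence electron; C⁺ still has 3 valence electrons; Al⁺ still has 2 valence electrons; N⁺ still has 4 valence electrons.
All are still removing valence electrons, so compare the +1 ions as you would atoms: IE_2 generally rises across a period (higher Z_eff) and falls down a group (larger shell), subject to the usual subshell exceptions.
Valence configurations: Ca⁺ [Ar]4s¹, C⁺ [He]2s²2p¹, Al⁺ [Ne]3s², N⁺ [He]2s²2p².
Tabulated IE_2 (kJ/mol): Ca 1145, C 2353, Al 1817, N 2856.
Hence IE_2: Ca < Al < C < N.

N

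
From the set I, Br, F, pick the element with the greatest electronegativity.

Atoms toward the upper right of the periodic table pull bonding electrons most strongly.
All are in group 17, so electronegativity increases up the group.
The greatest electronegativity among these belongs to F.

F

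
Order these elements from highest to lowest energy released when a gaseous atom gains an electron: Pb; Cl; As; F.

Cl, F, As, Pb

F is in period 2, group 17; Cl is in period 3, group 17; As is in period 4, group 15; Pb is in period 6, group 14.
EA tends to increase across a period and decrease down a group, though the pattern is less regular than for IE or radius.
Neither a single period nor a single group — weigh both effects.
As > Pb: relative to Pb, both the across-period and down-group shifts push As's electron affinity up.
F > As: both effects reinforce here, so F is clearly the higher of the two.
Cl > F: this pair runs against the simple trend — see the exception note.
Note the exception: Cl has a higher electron affinity than F, contrary to the simple trend — F's small 2p subshell makes the incoming electron feel strong e⁻–e⁻ repulsion, so Cl actually releases more energy on gaining an electron.
Approximate values (kJ/mol): F 328, Cl 349, As 78, Pb 35.
So from highest to lowest: Cl > F > As > Pb.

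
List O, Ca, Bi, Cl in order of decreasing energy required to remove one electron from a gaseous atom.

O is in period 2, group 16; Cl is in period 3, group 17; Ca is in period 4, group 2; Bi is in period 6, group 15.
Removing the outermost electron gets harder across a period and easier down a group.
Neither a single period nor a single group — weigh both effects.
Bi > Ca: period and group pull opposite ways; the across-period shift dominates (703 vs 590 kJ/mol).
Cl > Bi: both effects reinforce here, so Cl is clearly the higher of the two.
O > Cl: the two effects oppose for this pair; the down-group effect wins (1314 vs 1251 kJ/mol).
For reference (kJ/mol): O 1314, Cl 1251, Ca 590, Bi 703.
So from highest to lowest: O > Cl > Bi > Ca.

O > Cl > Bi > Ca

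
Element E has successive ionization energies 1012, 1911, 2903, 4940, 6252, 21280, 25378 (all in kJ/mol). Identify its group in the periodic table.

Look for the largest jump between consecutive ionization energies: IE6/IE5 ≈ 3.4, far larger than any earlier ratio.
That jump marks the point where a core electron is being removed. So the atom has 5 valence electrons.
A main-group element with 5 valence electrons is in group 15.

Group 15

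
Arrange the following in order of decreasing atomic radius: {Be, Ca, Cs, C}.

Be is in period 2, group 2; C is in period 2, group 14; Ca is in period 4, group 2; Cs is in period 6, group 1.
Atomic radius shrinks across a period as nuclear charge pulls the same shell inward, and grows down a group as new shells are added.
Here both period and group differ, so the two effects have to be weighed against each other.
Be > C: both are in period 2; the period trend gives Be the larger value.
Ca > Be: they share group 2; the group trend gives Ca the larger value.
Cs > Ca: relative to Ca, both the across-period and down-group shifts push Cs's atomic radius up.
For reference (pm): Be 102, C 75, Ca 171, Cs 232.
So from largest to smallest: Cs > Ca > Be > C.

Cs > Ca > Be > C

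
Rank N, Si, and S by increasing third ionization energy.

The third ionization energy removes an electron from the +2 ion. For each element: N²⁺ still has 3 valence electrons; Si²⁺ still has 2 valence electrons; S²⁺ still has 4 valence electrons.
All are still removing valence electrons, so compare the +2 ions as you would atoms: IE_3 generally rises across a period (higher Z_eff) and falls down a group (larger shell), subject to the usual subshell exceptions.
Valence configurations: N²⁺ [He]2s²2p¹, Si²⁺ [Ne]3s², S²⁺ [Ne]3s²3p².
The numbers (kJ/mol): N 4578, Si 3232, S 3357.
Hence IE_3: Si < S < N.

Si < S < N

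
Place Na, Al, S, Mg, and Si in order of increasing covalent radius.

S < Si < Al < Mg < Na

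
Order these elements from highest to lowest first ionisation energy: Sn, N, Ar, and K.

Ar > N > Sn > K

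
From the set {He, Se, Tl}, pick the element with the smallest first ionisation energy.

He is in period 1, group 18; Se is in period 4, group 16; Tl is in period 6, group 13.
First ionization energy rises across a period (greater Z_eff holds electrons more tightly) and falls down a group (valence electrons are farther from the nucleus).
These span different periods and groups, so the two trends combine.
Se > Tl: both effects reinforce here, so Se is clearly the higher of the two.
He > Se: relative to Se, both the across-period and down-group shifts push He's first ionization energy up.
For reference (kJ/mol): He 2372, Se 941, Tl 589.
The smallest first ionisation energy among these belongs to Tl.

Tl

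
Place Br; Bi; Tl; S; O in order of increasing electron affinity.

O is in period 2, group 16; S is in period 3, group 16; Br is in period 4, group 17; Tl is in period 6, group 13; Bi is in period 6, group 15.
Electron affinity generally becomes more exothermic across a period toward the halogens and less exothermic down a group.
Neither a single period nor a single group — weigh both effects.
Bi > Tl: both are in period 6; the period trend gives Bi the larger value.
O > Bi: relative to Bi, both the across-period and down-group shifts push O's electron affinity up.
S > O: this pair runs against the simple trend — see the exception note.
Br > S: the two effects oppose for this pair; the across-period effect wins (325 vs 200 kJ/mol).
Note the exception: S has a higher electron affinity than O, contrary to the simple trend — the compact 2p subshell of O repels the added electron more than S's larger 3p does.
Approximate values (kJ/mol): O 141, S 200, Br 325, Tl 19, Bi 91.
So from lowest to highest: Tl < Bi < O < S < Br.

Tl < Bi < O < S < Br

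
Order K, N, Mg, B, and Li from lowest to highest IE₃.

B, K, N, Mg, Li

IE_3 is the cost of taking one more electron from the +2 cation: K²⁺ is already 1 electron into the core; N²⁺ still has 3 valence electrons; Mg²⁺ is the bare [Ne] core; B²⁺ still has 1 valence electron; Li²⁺ is already 1 electron into the core.
Usually core removal costs more than valence removal, but here the competition is close: a tightly held n=2 valence electron can cost more to remove than an n=3 core electron, so the actual values have to decide it.
Valence configurations: N²⁺ [He]2s²2p¹, B²⁺ [He]2s¹.
The numbers (kJ/mol): K 4420, N 4578, Mg 7733, B 3660, Li 11815.
Hence IE_3: B < K < N < Mg < Li.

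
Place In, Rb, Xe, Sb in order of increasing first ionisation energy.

Rb is in period 5, group 1; In is in period 5, group 13; Sb is in period 5, group 15; Xe is in period 5, group 18.
First ionization energy rises across a period (greater Z_eff holds electrons more tightly) and falls down a group (valence electrons are farther from the nucleus).
All lie in period 5, so first ionization energy increases left to right.
So from lowest to highest: Rb < In < Sb < Xe.

Rb, In, Sb, Xe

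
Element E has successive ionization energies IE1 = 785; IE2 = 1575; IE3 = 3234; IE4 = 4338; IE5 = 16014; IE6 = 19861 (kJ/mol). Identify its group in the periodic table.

Group 14

Look for the largest jump between consecutive ionization energies: IE5/IE4 ≈ 3.7, far larger than any earlier ratio.
That jump marks the point where a core electron is being removed. So the atom has 4 valence electrons.
A main-group element with 4 valence electrons is in group 14.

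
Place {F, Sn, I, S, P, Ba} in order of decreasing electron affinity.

Adding an electron releases more energy for atoms nearer the top right (short of the noble gases).
Here both period and group differ, so the two effects have to be weighed against each other.
P > Ba: relative to Ba, both the across-period and down-group shifts push P's electron affinity up.
Sn > P: this pair runs against the simple trend — see the exception note.
S > Sn: relative to Sn, both the across-period and down-group shifts push S's electron affinity up.
I > S: period and group pull opposite ways; the across-period shift dominates (295 vs 200 kJ/mol).
F > I: they share group 17; the group trend gives F the larger value.
Note the exception: Sn has a higher electron affinity than P, contrary to the simple trend — adding an electron to P's half-filled np³ subshell costs electron-pairing energy.
For reference (kJ/mol): F 328, P 72, S 200, Sn 107, I 295, Ba 14.
So from highest to lowest: F > I > S > Sn > P > Ba.

F, I, S, Sn, P, Ba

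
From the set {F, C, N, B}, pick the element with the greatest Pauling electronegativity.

F

B is in period 2, group 13; C is in period 2, group 14; N is in period 2, group 15; F is in period 2, group 17.
Electronegativity increases across a period and decreases down a group, tracking effective nuclear charge and atomic size.
All lie in period 2, so electronegativity increases left to right.
The greatest Pauling electronegativity among these belongs to F.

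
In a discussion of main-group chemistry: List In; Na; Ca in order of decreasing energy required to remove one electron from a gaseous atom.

Na is in period 3, group 1; Ca is in period 4, group 2; In is in period 5, group 13.
IE₁ increases left→right with effective nuclear charge and decreases top→bottom as the valence shell moves farther out.
These sit on a diagonal, where the across-period and down-group effects partly cancel.
In > Na: period and group pull opposite ways; the across-period shift dominates (558 vs 496 kJ/mol).
Ca > In: the two effects oppose for this pair; the down-group effect wins (590 vs 558 kJ/mol).
Approximate values (kJ/mol): Na 496, Ca 590, In 558.
So from highest to lowest: Ca > In > Na.

Ca > In > Na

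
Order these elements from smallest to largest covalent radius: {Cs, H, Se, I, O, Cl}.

H < O < Cl < Se < I < Cs

H is in period 1, group 1; O is in period 2, group 16; Cl is in period 3, group 17; Se is in period 4, group 16; I is in period 5, group 17; Cs is in period 6, group 1.
Radius decreases left→right (rising Z_eff, same n) and increases top→bottom (higher n).
Neither a single period nor a single group — weigh both effects.
O > H: period and group pull opposite ways; the down-group shift dominates (63 vs 32 pm).
Cl > O: the two effects oppose for this pair; the down-group effect wins (99 vs 63 pm).
Se > Cl: relative to Cl, both the across-period and down-group shifts push Se's atomic radius up.
I > Se: the two effects oppose for this pair; the down-group effect wins (133 vs 116 pm).
Cs > I: both effects reinforce here, so Cs is clearly the larger of the two.
Approximate values (pm): H 32, O 63, Cl 99, Se 116, I 133, Cs 232.
So from smallest to largest: H < O < Cl < Se < I < Cs.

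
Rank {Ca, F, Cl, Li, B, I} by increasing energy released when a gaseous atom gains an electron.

Ca < B < Li < I < F < Cl

Li is in period 2, group 1; B is in period 2, group 13; F is in period 2, group 17; Cl is in period 3, group 17; Ca is in period 4, group 2; I is in period 5, group 17.
EA tends to increase across a period and decrease down a group, though the pattern is less regular than for IE or radius.
These span different periods and groups, so the two trends combine.
B > Ca: relative to Ca, both the across-period and down-group shifts push B's electron affinity up.
Li > B: this pair runs against the simple trend — see the exception note.
I > Li: period and group pull opposite ways; the across-period shift dominates (295 vs 60 kJ/mol).
F > I: they share group 17; the group trend gives F the larger value.
Cl > F: this pair runs against the simple trend — see the exception note.
Note the exception: Li has a higher electron affinity than B, contrary to the simple trend — B's ns²np¹ configuration gives only a small electron affinity — the sparsely filled np subshell binds an added electron weakly.
Note the exception: Cl has a higher electron affinity than F, contrary to the simple trend — F's small 2p subshell makes the incoming electron feel strong e⁻–e⁻ repulsion, so Cl actually releases more energy on gaining an electron.
For reference (kJ/mol): Li 60, B 27, F 328, Cl 349, Ca 2, I 295.
So from lowest to highest: Ca < B < Li < I < F < Cl.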